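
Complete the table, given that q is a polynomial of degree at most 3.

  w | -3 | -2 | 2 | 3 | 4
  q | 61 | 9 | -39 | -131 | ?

The 4 known values determine q uniquely (degree ≤ 3).
L_0(4) = (6)·(2)·(1)/[(-1)·(-5)·(-6)] = -2/5
L_1(4) = (7)·(2)·(1)/[(1)·(-4)·(-5)] = 7/10
L_2(4) = (7)·(6)·(1)/[(5)·(4)·(-1)] = -21/10
L_3(4) = (7)·(6)·(2)/[(6)·(5)·(1)] = 14/5
Sum: 61·(-2/5) + 9·(7/10) + (-39)·(-21/10) + (-131)·(14/5) = -303

-303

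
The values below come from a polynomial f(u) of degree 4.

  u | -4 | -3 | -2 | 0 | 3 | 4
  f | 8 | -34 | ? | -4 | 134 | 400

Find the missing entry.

-26

The 5 known values determine f uniquely (degree ≤ 4).
Evaluate each Lagrange basis at u = -2:
L_0(-2) = (1)·(-2)·(-5)·(-6)/[(-1)·(-4)·(-7)·(-8)] = -15/56
L_1(-2) = (2)·(-2)·(-5)·(-6)/[(1)·(-3)·(-6)·(-7)] = 20/21
L_2(-2) = (2)·(1)·(-5)·(-6)/[(4)·(3)·(-3)·(-4)] = 5/12
L_3(-2) = (2)·(1)·(-2)·(-6)/[(7)·(6)·(3)·(-1)] = -4/21
L_4(-2) = (2)·(1)·(-2)·(-5)/[(8)·(7)·(4)·(1)] = 5/56
Sum: 8·(-15/56) + (-34)·(20/21) + (-4)·(5/12) + 134·(-4/21) + 400·(5/56) = -26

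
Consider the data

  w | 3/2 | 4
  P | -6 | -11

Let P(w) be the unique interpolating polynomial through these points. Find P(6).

L_0(6) = (2)/[(-5/2)] = -4/5
L_1(6) = (9/2)/[(5/2)] = 9/5
Sum: (-6)·(-4/5) + (-11)·(9/5) = -15

-15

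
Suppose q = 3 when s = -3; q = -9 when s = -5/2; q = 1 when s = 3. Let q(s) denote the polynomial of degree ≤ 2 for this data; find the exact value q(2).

Evaluate each Lagrange basis at s = 2:
L_0(2) = (9/2)·(-1)/[(-1/2)·(-6)] = -3/2
L_1(2) = (5)·(-1)/[(1/2)·(-11/2)] = 20/11
L_2(2) = (5)·(9/2)/[(6)·(11/2)] = 15/22
Sum: 3·(-3/2) + (-9)·(20/11) + 1·(15/22) = -222/11

-222/11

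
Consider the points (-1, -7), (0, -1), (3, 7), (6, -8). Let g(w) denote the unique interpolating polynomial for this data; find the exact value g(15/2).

-1531/56

Evaluate each Lagrange basis at w = 15/2:
L_0(15/2) = (15/2)·(9/2)·(3/2)/[(-1)·(-4)·(-7)] = -405/224
L_1(15/2) = (17/2)·(9/2)·(3/2)/[(1)·(-3)·(-6)] = 51/16
L_2(15/2) = (17/2)·(15/2)·(3/2)/[(4)·(3)·(-3)] = -85/32
L_3(15/2) = (17/2)·(15/2)·(9/2)/[(7)·(6)·(3)] = 255/112
Sum: (-7)·(-405/224) + (-1)·(51/16) + 7·(-85/32) + (-8)·(255/112) = -1531/56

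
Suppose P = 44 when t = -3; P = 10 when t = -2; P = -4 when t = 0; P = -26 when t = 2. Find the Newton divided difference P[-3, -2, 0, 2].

-2

P[-3,-2] = (10 - 44) / (-2 - (-3)) = -34
P[-2,0] = (-4 - 10) / (0 - (-2)) = -7
P[0,2] = (-26 - (-4)) / (2 - 0) = -11
P[-3,-2,0] = (-7 - (-34)) / (0 - (-3)) = 9
P[-2,0,2] = (-11 - (-7)) / (2 - (-2)) = -1
P[-3,-2,0,2] = (-1 - 9) / (2 - (-3)) = -2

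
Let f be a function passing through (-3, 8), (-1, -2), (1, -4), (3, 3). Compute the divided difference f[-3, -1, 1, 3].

f[-3,-1] = (-2 - 8) / (-1 - (-3)) = -5
f[-1,1] = (-4 - (-2)) / (1 - (-1)) = -1
f[1,3] = (3 - (-4)) / (3 - 1) = 7/2
f[-3,-1,1] = (-1 - (-5)) / (1 - (-3)) = 1
f[-1,1,3] = (7/2 - (-1)) / (3 - (-1)) = 9/8
f[-3,-1,1,3] = (9/8 - 1) / (3 - (-3)) = 1/48

1/48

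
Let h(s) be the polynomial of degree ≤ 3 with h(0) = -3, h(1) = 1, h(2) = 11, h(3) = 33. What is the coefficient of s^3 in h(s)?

1

The leading coefficient equals the top divided difference h[0,1,2,3].
h[0,1] = (1 - (-3)) / (1 - 0) = 4
h[1,2] = (11 - 1) / (2 - 1) = 10
h[2,3] = (33 - 11) / (3 - 2) = 22
h[0,1,2] = (10 - 4) / (2 - 0) = 3
h[1,2,3] = (22 - 10) / (3 - 1) = 6
h[0,1,2,3] = (6 - 3) / (3 - 0) = 1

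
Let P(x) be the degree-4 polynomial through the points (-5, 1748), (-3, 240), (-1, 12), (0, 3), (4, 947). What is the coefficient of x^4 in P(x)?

3

The leading coefficient equals the top divided difference P[-5,-3,-1,0,4].
P[-5,-3] = (240 - 1748) / (-3 - (-5)) = -754
P[-3,-1] = (12 - 240) / (-1 - (-3)) = -114
P[-1,0] = (3 - 12) / (0 - (-1)) = -9
P[0,4] = (947 - 3) / (4 - 0) = 236
P[-5,-3,-1] = (-114 - (-754)) / (-1 - (-5)) = 160
P[-3,-1,0] = (-9 - (-114)) / (0 - (-3)) = 35
P[-1,0,4] = (236 - (-9)) / (4 - (-1)) = 49
P[-5,-3,-1,0] = (35 - 160) / (0 - (-5)) = -25
P[-3,-1,0,4] = (49 - 35) / (4 - (-3)) = 2
P[-5,-3,-1,0,4] = (2 - (-25)) / (4 - (-5)) = 3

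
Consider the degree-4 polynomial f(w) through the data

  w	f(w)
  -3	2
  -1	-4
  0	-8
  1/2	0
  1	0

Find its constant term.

-8

L_0(w) = (w + 1)w(w - 1/2)(w - 1) / [84] = (1/84)w^4 - (1/168)w^3 - (1/84)w^2 + (1/168)w
L_1(w) = (w + 3)w(w - 1/2)(w - 1) / [-6] = -(1/6)w^4 - (1/4)w^3 + (2/3)w^2 - (1/4)w
L_2(w) = (w + 3)(w + 1)(w - 1/2)(w - 1) / [3/2] = (2/3)w^4 + (5/3)w^3 - (5/3)w^2 - (5/3)w + 1
L_3(w) = (w + 3)(w + 1)w(w - 1) / [-21/16] = -(16/21)w^4 - (16/7)w^3 + (16/21)w^2 + (16/7)w
L_4(w) = (w + 3)(w + 1)w(w - 1/2) / [4] = (1/4)w^4 + (7/8)w^3 + (1/4)w^2 - (3/8)w
f(w) = 2·L_0 + (-4)·L_1 + (-8)·L_2 + 0·L_3 + 0·L_4
Only the constant term is needed; take it from each L_i and combine:
2·(0) + (-4)·(0) + (-8)·(1) + 0·(0) + 0·(0) = -8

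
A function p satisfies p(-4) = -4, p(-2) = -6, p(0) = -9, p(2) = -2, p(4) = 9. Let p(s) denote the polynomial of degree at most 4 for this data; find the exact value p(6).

1

L_0(6) = (8)·(6)·(4)·(2)/[(-2)·(-4)·(-6)·(-8)] = 1
L_1(6) = (10)·(6)·(4)·(2)/[(2)·(-2)·(-4)·(-6)] = -5
L_2(6) = (10)·(8)·(4)·(2)/[(4)·(2)·(-2)·(-4)] = 10
L_3(6) = (10)·(8)·(6)·(2)/[(6)·(4)·(2)·(-2)] = -10
L_4(6) = (10)·(8)·(6)·(4)/[(8)·(6)·(4)·(2)] = 5
Sum: (-4)·(1) + (-6)·(-5) + (-9)·(10) + (-2)·(-10) + 9·(5) = 1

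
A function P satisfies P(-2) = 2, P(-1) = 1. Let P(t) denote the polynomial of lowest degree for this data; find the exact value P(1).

-1

Evaluate each Lagrange basis at t = 1:
L_0(1) = (2)/[(-1)] = -2
L_1(1) = (3)/[(1)] = 3
Sum: 2·(-2) + 1·(3) = -1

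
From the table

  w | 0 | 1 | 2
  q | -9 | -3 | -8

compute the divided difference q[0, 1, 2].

-11/2

q[0,1] = (-3 - (-9)) / (1 - 0) = 6
q[1,2] = (-8 - (-3)) / (2 - 1) = -5
q[0,1,2] = (-5 - 6) / (2 - 0) = -11/2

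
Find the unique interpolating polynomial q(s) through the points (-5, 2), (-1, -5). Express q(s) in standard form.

Build the Lagrange basis polynomials:
L_0(s) = (s + 1) / [-4] = -(1/4)s - 1/4
L_1(s) = (s + 5) / [4] = (1/4)s + 5/4
q(s) = 2·L_0 + (-5)·L_1
  2·L_0(s) = -(1/2)s - 1/2
  (-5)·L_1(s) = -(5/4)s - 25/4
Adding term by term: -(7/4)s - 27/4

q(s) = -(7/4)s - 27/4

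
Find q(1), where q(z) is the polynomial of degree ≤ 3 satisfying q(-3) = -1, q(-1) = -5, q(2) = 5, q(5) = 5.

Evaluate each Lagrange basis at z = 1:
L_0(1) = (2)·(-1)·(-4)/[(-2)·(-5)·(-8)] = -1/10
L_1(1) = (4)·(-1)·(-4)/[(2)·(-3)·(-6)] = 4/9
L_2(1) = (4)·(2)·(-4)/[(5)·(3)·(-3)] = 32/45
L_3(1) = (4)·(2)·(-1)/[(8)·(6)·(3)] = -1/18
Sum: (-1)·(-1/10) + (-5)·(4/9) + 5·(32/45) + 5·(-1/18) = 52/45

52/45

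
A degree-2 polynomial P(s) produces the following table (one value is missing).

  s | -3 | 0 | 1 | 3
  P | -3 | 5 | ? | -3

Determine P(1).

37/9

The 3 known values determine P uniquely (degree ≤ 2).
Evaluate each Lagrange basis at s = 1:
L_0(1) = (1)·(-2)/[(-3)·(-6)] = -1/9
L_1(1) = (4)·(-2)/[(3)·(-3)] = 8/9
L_2(1) = (4)·(1)/[(6)·(3)] = 2/9
Sum: (-3)·(-1/9) + 5·(8/9) + (-3)·(2/9) = 37/9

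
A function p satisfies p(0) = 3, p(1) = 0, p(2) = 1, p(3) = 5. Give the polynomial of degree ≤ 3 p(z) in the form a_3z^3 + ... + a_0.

Newton's divided differences:
p[0,1] = (0 - 3) / (1 - 0) = -3
p[1,2] = (1 - 0) / (2 - 1) = 1
p[2,3] = (5 - 1) / (3 - 2) = 4
p[0,1,2] = (1 - (-3)) / (2 - 0) = 2
p[1,2,3] = (4 - 1) / (3 - 1) = 3/2
p[0,1,2,3] = (3/2 - 2) / (3 - 0) = -1/6
p(z) = 3 + (-3)·z + 2·z(z - 1) + (-1/6)·z(z - 1)(z - 2)
Expanding: p(z) = -(1/6)z^3 + (5/2)z^2 - (16/3)z + 3

p(z) = -(1/6)z^3 + (5/2)z^2 - (16/3)z + 3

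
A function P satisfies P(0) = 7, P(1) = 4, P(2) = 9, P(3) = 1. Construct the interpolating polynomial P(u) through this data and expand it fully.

P(u) = -(7/2)u^3 + (29/2)u^2 - 14u + 7

Newton's divided differences:
P[0,1] = (4 - 7) / (1 - 0) = -3
P[1,2] = (9 - 4) / (2 - 1) = 5
P[2,3] = (1 - 9) / (3 - 2) = -8
P[0,1,2] = (5 - (-3)) / (2 - 0) = 4
P[1,2,3] = (-8 - 5) / (3 - 1) = -13/2
P[0,1,2,3] = (-13/2 - 4) / (3 - 0) = -7/2
P(u) = 7 + (-3)·u + 4·u(u - 1) + (-7/2)·u(u - 1)(u - 2)
Expanding: P(u) = -(7/2)u^3 + (29/2)u^2 - 14u + 7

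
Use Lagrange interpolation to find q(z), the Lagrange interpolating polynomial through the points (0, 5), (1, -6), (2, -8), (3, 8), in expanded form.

Build the Lagrange basis polynomials:
L_0(z) = (z - 1)(z - 2)(z - 3) / [-6] = -(1/6)z^3 + z^2 - (11/6)z + 1
L_1(z) = z(z - 2)(z - 3) / [2] = (1/2)z^3 - (5/2)z^2 + 3z
L_2(z) = z(z - 1)(z - 3) / [-2] = -(1/2)z^3 + 2z^2 - (3/2)z
L_3(z) = z(z - 1)(z - 2) / [6] = (1/6)z^3 - (1/2)z^2 + (1/3)z
q(z) = 5·L_0 + (-6)·L_1 + (-8)·L_2 + 8·L_3
  5·L_0(z) = -(5/6)z^3 + 5z^2 - (55/6)z + 5
  (-6)·L_1(z) = -3z^3 + 15z^2 - 18z
  (-8)·L_2(z) = 4z^3 - 16z^2 + 12z
  8·L_3(z) = (4/3)z^3 - 4z^2 + (8/3)z
Adding term by term: (3/2)z^3 - (25/2)z + 5

q(z) = (3/2)z^3 - (25/2)z + 5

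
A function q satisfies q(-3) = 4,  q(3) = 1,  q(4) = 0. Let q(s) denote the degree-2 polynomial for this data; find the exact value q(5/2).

81/56

L_0(5/2) = (-1/2)·(-3/2)/[(-6)·(-7)] = 1/56
L_1(5/2) = (11/2)·(-3/2)/[(6)·(-1)] = 11/8
L_2(5/2) = (11/2)·(-1/2)/[(7)·(1)] = -11/28
Sum: 4·(1/56) + 1·(11/8) + 0 = 81/56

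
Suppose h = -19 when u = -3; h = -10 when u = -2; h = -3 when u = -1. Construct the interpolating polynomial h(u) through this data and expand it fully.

L_0(u) = (u + 2)(u + 1) / [2] = (1/2)u^2 + (3/2)u + 1
L_1(u) = (u + 3)(u + 1) / [-1] = -u^2 - 4u - 3
L_2(u) = (u + 3)(u + 2) / [2] = (1/2)u^2 + (5/2)u + 3
h(u) = (-19)·L_0 + (-10)·L_1 + (-3)·L_2
  (-19)·L_0(u) = -(19/2)u^2 - (57/2)u - 19
  (-10)·L_1(u) = 10u^2 + 40u + 30
  (-3)·L_2(u) = -(3/2)u^2 - (15/2)u - 9
Adding term by term: -u^2 + 4u + 2

h(u) = -u^2 + 4u + 2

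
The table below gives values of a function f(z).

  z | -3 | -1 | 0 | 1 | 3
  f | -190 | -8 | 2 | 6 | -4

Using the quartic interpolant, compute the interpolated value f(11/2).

Using Newton's divided-difference form:
f[-3,-1] = (-8 - (-190)) / (-1 - (-3)) = 91
f[-1,0] = (2 - (-8)) / (0 - (-1)) = 10
f[0,1] = (6 - 2) / (1 - 0) = 4
f[1,3] = (-4 - 6) / (3 - 1) = -5
f[-3,-1,0] = (10 - 91) / (0 - (-3)) = -27
f[-1,0,1] = (4 - 10) / (1 - (-1)) = -3
f[0,1,3] = (-5 - 4) / (3 - 0) = -3
f[-3,-1,0,1] = (-3 - (-27)) / (1 - (-3)) = 6
f[-1,0,1,3] = (-3 - (-3)) / (3 - (-1)) = 0
f[-3,-1,0,1,3] = (0 - 6) / (3 - (-3)) = -1
f(11/2) = -190 + 91·(17/2) + (-27)·(17/2)·(13/2) + 6·(17/2)·(13/2)·(11/2) + (-1)·(17/2)·(13/2)·(11/2)·(9/2) = -7239/16

-7239/16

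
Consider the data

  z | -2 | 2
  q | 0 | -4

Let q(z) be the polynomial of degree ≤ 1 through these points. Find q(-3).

1

Evaluate each Lagrange basis at z = -3:
L_0(-3) = (-5)/[(-4)] = 5/4
L_1(-3) = (-1)/[(4)] = -1/4
Sum: 0 + (-4)·(-1/4) = 1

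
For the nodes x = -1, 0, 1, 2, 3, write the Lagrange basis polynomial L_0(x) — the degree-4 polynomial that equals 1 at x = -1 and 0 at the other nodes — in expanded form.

L_0(x) = x(x - 1)(x - 2)(x - 3) / [(-1)·(-2)·(-3)·(-4)]
       = (x^4 - 6x^3 + 11x^2 - 6x) / (24)

L_0(x) = (1/24)x^4 - (1/4)x^3 + (11/24)x^2 - (1/4)x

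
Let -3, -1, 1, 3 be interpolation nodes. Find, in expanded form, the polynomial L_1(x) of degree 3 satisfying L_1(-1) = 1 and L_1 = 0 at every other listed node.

L_1(x) = (x + 3)(x - 1)(x - 3) / [(2)·(-2)·(-4)]
       = (x^3 - x^2 - 9x + 9) / (16)

L_1(x) = (1/16)x^3 - (1/16)x^2 - (9/16)x + 9/16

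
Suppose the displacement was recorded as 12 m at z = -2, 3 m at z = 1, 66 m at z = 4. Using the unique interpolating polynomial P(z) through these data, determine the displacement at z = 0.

Using Newton's divided-difference form:
P[-2,1] = (3 - 12) / (1 - (-2)) = -3
P[1,4] = (66 - 3) / (4 - 1) = 21
P[-2,1,4] = (21 - (-3)) / (4 - (-2)) = 4
P(0) = 12 + (-3)·(2) + 4·(2)·(-1) = -2

-2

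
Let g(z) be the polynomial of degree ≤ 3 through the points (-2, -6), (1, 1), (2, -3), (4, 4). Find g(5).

L_0(5) = (4)·(3)·(1)/[(-3)·(-4)·(-6)] = -1/6
L_1(5) = (7)·(3)·(1)/[(3)·(-1)·(-3)] = 7/3
L_2(5) = (7)·(4)·(1)/[(4)·(1)·(-2)] = -7/2
L_3(5) = (7)·(4)·(3)/[(6)·(3)·(2)] = 7/3
Sum: (-6)·(-1/6) + 1·(7/3) + (-3)·(-7/2) + 4·(7/3) = 139/6

139/6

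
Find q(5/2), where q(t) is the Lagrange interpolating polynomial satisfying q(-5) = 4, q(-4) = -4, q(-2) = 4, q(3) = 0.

1177/112

Evaluate each Lagrange basis at t = 5/2:
L_0(5/2) = (13/2)·(9/2)·(-1/2)/[(-1)·(-3)·(-8)] = 39/64
L_1(5/2) = (15/2)·(9/2)·(-1/2)/[(1)·(-2)·(-7)] = -135/112
L_2(5/2) = (15/2)·(13/2)·(-1/2)/[(3)·(2)·(-5)] = 13/16
L_3(5/2) = (15/2)·(13/2)·(9/2)/[(8)·(7)·(5)] = 351/448
Sum: 4·(39/64) + (-4)·(-135/112) + 4·(13/16) + 0 = 1177/112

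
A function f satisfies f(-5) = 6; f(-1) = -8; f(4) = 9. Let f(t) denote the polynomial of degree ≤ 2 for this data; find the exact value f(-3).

-61/15

Using Newton's divided-difference form:
f[-5,-1] = (-8 - 6) / (-1 - (-5)) = -7/2
f[-1,4] = (9 - (-8)) / (4 - (-1)) = 17/5
f[-5,-1,4] = (17/5 - (-7/2)) / (4 - (-5)) = 23/30
f(-3) = 6 + (-7/2)·(2) + (23/30)·(2)·(-2) = -61/15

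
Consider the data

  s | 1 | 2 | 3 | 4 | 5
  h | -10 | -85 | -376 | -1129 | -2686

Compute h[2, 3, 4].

-231

h[2,3] = (-376 - (-85)) / (3 - 2) = -291
h[3,4] = (-1129 - (-376)) / (4 - 3) = -753
h[2,3,4] = (-753 - (-291)) / (4 - 2) = -231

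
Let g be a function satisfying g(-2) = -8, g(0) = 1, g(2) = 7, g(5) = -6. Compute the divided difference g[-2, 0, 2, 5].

g[-2,0] = (1 - (-8)) / (0 - (-2)) = 9/2
g[0,2] = (7 - 1) / (2 - 0) = 3
g[2,5] = (-6 - 7) / (5 - 2) = -13/3
g[-2,0,2] = (3 - 9/2) / (2 - (-2)) = -3/8
g[0,2,5] = (-13/3 - 3) / (5 - 0) = -22/15
g[-2,0,2,5] = (-22/15 - (-3/8)) / (5 - (-2)) = -131/840

-131/840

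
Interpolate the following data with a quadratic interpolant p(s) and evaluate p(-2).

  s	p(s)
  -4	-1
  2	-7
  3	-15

5

L_0(-2) = (-4)·(-5)/[(-6)·(-7)] = 10/21
L_1(-2) = (2)·(-5)/[(6)·(-1)] = 5/3
L_2(-2) = (2)·(-4)/[(7)·(1)] = -8/7
Sum: (-1)·(10/21) + (-7)·(5/3) + (-15)·(-8/7) = 5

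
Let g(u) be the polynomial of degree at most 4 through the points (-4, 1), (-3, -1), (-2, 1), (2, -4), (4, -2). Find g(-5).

Evaluate each Lagrange basis at u = -5:
L_0(-5) = (-2)·(-3)·(-7)·(-9)/[(-1)·(-2)·(-6)·(-8)] = 63/16
L_1(-5) = (-1)·(-3)·(-7)·(-9)/[(1)·(-1)·(-5)·(-7)] = -27/5
L_2(-5) = (-1)·(-2)·(-7)·(-9)/[(2)·(1)·(-4)·(-6)] = 21/8
L_3(-5) = (-1)·(-2)·(-3)·(-9)/[(6)·(5)·(4)·(-2)] = -9/40
L_4(-5) = (-1)·(-2)·(-3)·(-7)/[(8)·(7)·(6)·(2)] = 1/16
Sum: 1·(63/16) + (-1)·(-27/5) + 1·(21/8) + (-4)·(-9/40) + (-2)·(1/16) = 1019/80

1019/80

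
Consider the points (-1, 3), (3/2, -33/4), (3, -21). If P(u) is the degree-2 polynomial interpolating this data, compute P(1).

-5

Evaluate each Lagrange basis at u = 1:
L_0(1) = (-1/2)·(-2)/[(-5/2)·(-4)] = 1/10
L_1(1) = (2)·(-2)/[(5/2)·(-3/2)] = 16/15
L_2(1) = (2)·(-1/2)/[(4)·(3/2)] = -1/6
Sum: 3·(1/10) + (-33/4)·(16/15) + (-21)·(-1/6) = -5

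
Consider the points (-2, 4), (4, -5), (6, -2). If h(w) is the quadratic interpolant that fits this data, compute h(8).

4

Using Newton's divided-difference form:
h[-2,4] = (-5 - 4) / (4 - (-2)) = -3/2
h[4,6] = (-2 - (-5)) / (6 - 4) = 3/2
h[-2,4,6] = (3/2 - (-3/2)) / (6 - (-2)) = 3/8
h(8) = 4 + (-3/2)·(10) + (3/8)·(10)·(4) = 4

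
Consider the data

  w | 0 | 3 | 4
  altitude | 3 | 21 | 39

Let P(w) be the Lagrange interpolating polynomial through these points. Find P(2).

9

L_0(2) = (-1)·(-2)/[(-3)·(-4)] = 1/6
L_1(2) = (2)·(-2)/[(3)·(-1)] = 4/3
L_2(2) = (2)·(-1)/[(4)·(1)] = -1/2
Sum: 3·(1/6) + 21·(4/3) + 39·(-1/2) = 9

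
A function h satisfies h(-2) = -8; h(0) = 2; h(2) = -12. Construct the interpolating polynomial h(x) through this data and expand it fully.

L_0(x) = x(x - 2) / [8] = (1/8)x^2 - (1/4)x
L_1(x) = (x + 2)(x - 2) / [-4] = -(1/4)x^2 + 1
L_2(x) = (x + 2)x / [8] = (1/8)x^2 + (1/4)x
h(x) = (-8)·L_0 + 2·L_1 + (-12)·L_2
  (-8)·L_0(x) = -x^2 + 2x
  2·L_1(x) = -(1/2)x^2 + 2
  (-12)·L_2(x) = -(3/2)x^2 - 3x
Adding term by term: -3x^2 - x + 2

h(x) = -3x^2 - x + 2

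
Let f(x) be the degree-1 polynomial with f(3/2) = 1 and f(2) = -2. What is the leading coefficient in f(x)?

-6

L_0(x) = (x - 2) / [-1/2] = -2x + 4
L_1(x) = (x - 3/2) / [1/2] = 2x - 3
f(x) = 1·L_0 + (-2)·L_1
Only the coefficient of x is needed; take it from each L_i and combine:
1·(-2) + (-2)·(2) = -6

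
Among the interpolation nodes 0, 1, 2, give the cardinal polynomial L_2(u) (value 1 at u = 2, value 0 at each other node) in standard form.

L_2(u) = u(u - 1) / [(2)·(1)]
       = (u^2 - u) / (2)

L_2(u) = (1/2)u^2 - (1/2)u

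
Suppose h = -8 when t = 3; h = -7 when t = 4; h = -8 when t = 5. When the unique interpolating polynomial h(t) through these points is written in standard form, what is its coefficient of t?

L_0(t) = (t - 4)(t - 5) / [2] = (1/2)t^2 - (9/2)t + 10
L_1(t) = (t - 3)(t - 5) / [-1] = -t^2 + 8t - 15
L_2(t) = (t - 3)(t - 4) / [2] = (1/2)t^2 - (7/2)t + 6
h(t) = (-8)·L_0 + (-7)·L_1 + (-8)·L_2
Only the coefficient of t is needed; take it from each L_i and combine:
(-8)·(-9/2) + (-7)·(8) + (-8)·(-7/2) = 8

8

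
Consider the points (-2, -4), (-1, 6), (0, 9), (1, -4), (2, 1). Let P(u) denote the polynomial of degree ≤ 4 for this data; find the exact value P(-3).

Evaluate each Lagrange basis at u = -3:
L_0(-3) = (-2)·(-3)·(-4)·(-5)/[(-1)·(-2)·(-3)·(-4)] = 5
L_1(-3) = (-1)·(-3)·(-4)·(-5)/[(1)·(-1)·(-2)·(-3)] = -10
L_2(-3) = (-1)·(-2)·(-4)·(-5)/[(2)·(1)·(-1)·(-2)] = 10
L_3(-3) = (-1)·(-2)·(-3)·(-5)/[(3)·(2)·(1)·(-1)] = -5
L_4(-3) = (-1)·(-2)·(-3)·(-4)/[(4)·(3)·(2)·(1)] = 1
Sum: (-4)·(5) + 6·(-10) + 9·(10) + (-4)·(-5) + 1·(1) = 31

31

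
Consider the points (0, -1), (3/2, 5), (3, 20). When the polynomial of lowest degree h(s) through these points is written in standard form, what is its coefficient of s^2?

2

The leading coefficient equals the top divided difference h[0,3/2,3].
h[0,3/2] = (5 - (-1)) / (3/2 - 0) = 4
h[3/2,3] = (20 - 5) / (3 - 3/2) = 10
h[0,3/2,3] = (10 - 4) / (3 - 0) = 2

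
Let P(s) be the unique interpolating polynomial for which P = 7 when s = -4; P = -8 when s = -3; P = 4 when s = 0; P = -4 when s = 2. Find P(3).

Evaluate each Lagrange basis at s = 3:
L_0(3) = (6)·(3)·(1)/[(-1)·(-4)·(-6)] = -3/4
L_1(3) = (7)·(3)·(1)/[(1)·(-3)·(-5)] = 7/5
L_2(3) = (7)·(6)·(1)/[(4)·(3)·(-2)] = -7/4
L_3(3) = (7)·(6)·(3)/[(6)·(5)·(2)] = 21/10
Sum: 7·(-3/4) + (-8)·(7/5) + 4·(-7/4) + (-4)·(21/10) = -637/20

-637/20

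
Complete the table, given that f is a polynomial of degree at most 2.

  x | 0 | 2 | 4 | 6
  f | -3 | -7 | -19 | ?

The 3 known values determine f uniquely (degree ≤ 2).
Evaluate each Lagrange basis at x = 6:
L_0(6) = (4)·(2)/[(-2)·(-4)] = 1
L_1(6) = (6)·(2)/[(2)·(-2)] = -3
L_2(6) = (6)·(4)/[(4)·(2)] = 3
Sum: (-3)·(1) + (-7)·(-3) + (-19)·(3) = -39

-39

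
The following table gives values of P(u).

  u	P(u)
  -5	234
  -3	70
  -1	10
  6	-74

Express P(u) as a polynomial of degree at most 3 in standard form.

P(u) = -u^3 + 4u^2 - u + 4

Build the Lagrange basis polynomials:
L_0(u) = (u + 3)(u + 1)(u - 6) / [-88] = -(1/88)u^3 + (1/44)u^2 + (21/88)u + 9/44
L_1(u) = (u + 5)(u + 1)(u - 6) / [36] = (1/36)u^3 - (31/36)u - 5/6
L_2(u) = (u + 5)(u + 3)(u - 6) / [-56] = -(1/56)u^3 - (1/28)u^2 + (33/56)u + 45/28
L_3(u) = (u + 5)(u + 3)(u + 1) / [693] = (1/693)u^3 + (1/77)u^2 + (23/693)u + 5/231
P(u) = 234·L_0 + 70·L_1 + 10·L_2 + (-74)·L_3
  234·L_0(u) = -(117/44)u^3 + (117/22)u^2 + (2457/44)u + 1053/22
  70·L_1(u) = (35/18)u^3 - (1085/18)u - 175/3
  10·L_2(u) = -(5/28)u^3 - (5/14)u^2 + (165/28)u + 225/14
  (-74)·L_3(u) = -(74/693)u^3 - (74/77)u^2 - (1702/693)u - 370/231
Adding term by term: -u^3 + 4u^2 - u + 4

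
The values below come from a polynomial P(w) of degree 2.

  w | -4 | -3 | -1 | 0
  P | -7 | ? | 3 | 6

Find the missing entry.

-7/2

The 3 known values determine P uniquely (degree ≤ 2).
L_0(-3) = (-2)·(-3)/[(-3)·(-4)] = 1/2
L_1(-3) = (1)·(-3)/[(3)·(-1)] = 1
L_2(-3) = (1)·(-2)/[(4)·(1)] = -1/2
Sum: (-7)·(1/2) + 3·(1) + 6·(-1/2) = -7/2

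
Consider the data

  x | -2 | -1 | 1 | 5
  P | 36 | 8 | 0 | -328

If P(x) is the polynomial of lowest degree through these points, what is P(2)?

-16

Evaluate each Lagrange basis at x = 2:
L_0(2) = (3)·(1)·(-3)/[(-1)·(-3)·(-7)] = 3/7
L_1(2) = (4)·(1)·(-3)/[(1)·(-2)·(-6)] = -1
L_2(2) = (4)·(3)·(-3)/[(3)·(2)·(-4)] = 3/2
L_3(2) = (4)·(3)·(1)/[(7)·(6)·(4)] = 1/14
Sum: 36·(3/7) + 8·(-1) + 0 + (-328)·(1/14) = -16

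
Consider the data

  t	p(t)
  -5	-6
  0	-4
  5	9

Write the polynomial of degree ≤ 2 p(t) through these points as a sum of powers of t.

Newton's divided differences:
p[-5,0] = (-4 - (-6)) / (0 - (-5)) = 2/5
p[0,5] = (9 - (-4)) / (5 - 0) = 13/5
p[-5,0,5] = (13/5 - 2/5) / (5 - (-5)) = 11/50
p(t) = -6 + (2/5)·(t + 5) + (11/50)·(t + 5)t
Expanding: p(t) = (11/50)t^2 + (3/2)t - 4

p(t) = (11/50)t^2 + (3/2)t - 4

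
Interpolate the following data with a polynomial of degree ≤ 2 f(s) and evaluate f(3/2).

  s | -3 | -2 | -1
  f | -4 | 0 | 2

-7/4

Evaluate each Lagrange basis at s = 3/2:
L_0(3/2) = (7/2)·(5/2)/[(-1)·(-2)] = 35/8
L_1(3/2) = (9/2)·(5/2)/[(1)·(-1)] = -45/4
L_2(3/2) = (9/2)·(7/2)/[(2)·(1)] = 63/8
Sum: (-4)·(35/8) + 0 + 2·(63/8) = -7/4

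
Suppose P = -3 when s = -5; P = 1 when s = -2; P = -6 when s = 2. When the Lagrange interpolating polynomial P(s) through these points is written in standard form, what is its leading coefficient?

The leading coefficient equals the top divided difference P[-5,-2,2].
P[-5,-2] = (1 - (-3)) / (-2 - (-5)) = 4/3
P[-2,2] = (-6 - 1) / (2 - (-2)) = -7/4
P[-5,-2,2] = (-7/4 - 4/3) / (2 - (-5)) = -37/84

-37/84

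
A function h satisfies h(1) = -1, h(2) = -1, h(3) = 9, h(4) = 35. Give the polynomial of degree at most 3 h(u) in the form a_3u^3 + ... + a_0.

L_0(u) = (u - 2)(u - 3)(u - 4) / [-6] = -(1/6)u^3 + (3/2)u^2 - (13/3)u + 4
L_1(u) = (u - 1)(u - 3)(u - 4) / [2] = (1/2)u^3 - 4u^2 + (19/2)u - 6
L_2(u) = (u - 1)(u - 2)(u - 4) / [-2] = -(1/2)u^3 + (7/2)u^2 - 7u + 4
L_3(u) = (u - 1)(u - 2)(u - 3) / [6] = (1/6)u^3 - u^2 + (11/6)u - 1
h(u) = (-1)·L_0 + (-1)·L_1 + 9·L_2 + 35·L_3
  (-1)·L_0(u) = (1/6)u^3 - (3/2)u^2 + (13/3)u - 4
  (-1)·L_1(u) = -(1/2)u^3 + 4u^2 - (19/2)u + 6
  9·L_2(u) = -(9/2)u^3 + (63/2)u^2 - 63u + 36
  35·L_3(u) = (35/6)u^3 - 35u^2 + (385/6)u - 35
Adding term by term: u^3 - u^2 - 4u + 3

h(u) = u^3 - u^2 - 4u + 3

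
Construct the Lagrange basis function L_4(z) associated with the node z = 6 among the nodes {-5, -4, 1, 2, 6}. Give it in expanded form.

L_4(z) = (z + 5)(z + 4)(z - 1)(z - 2) / [(11)·(10)·(5)·(4)]
       = (z^4 + 6z^3 - 5z^2 - 42z + 40) / (2200)

L_4(z) = (1/2200)z^4 + (3/1100)z^3 - (1/440)z^2 - (21/1100)z + 1/55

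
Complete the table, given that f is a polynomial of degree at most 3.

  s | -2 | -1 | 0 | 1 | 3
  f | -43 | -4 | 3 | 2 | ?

72

The 4 known values determine f uniquely (degree ≤ 3).
L_0(3) = (4)·(3)·(2)/[(-1)·(-2)·(-3)] = -4
L_1(3) = (5)·(3)·(2)/[(1)·(-1)·(-2)] = 15
L_2(3) = (5)·(4)·(2)/[(2)·(1)·(-1)] = -20
L_3(3) = (5)·(4)·(3)/[(3)·(2)·(1)] = 10
Sum: (-43)·(-4) + (-4)·(15) + 3·(-20) + 2·(10) = 72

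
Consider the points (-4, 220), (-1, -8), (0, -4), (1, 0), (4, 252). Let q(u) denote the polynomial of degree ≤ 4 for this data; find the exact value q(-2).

Evaluate each Lagrange basis at u = -2:
L_0(-2) = (-1)·(-2)·(-3)·(-6)/[(-3)·(-4)·(-5)·(-8)] = 3/40
L_1(-2) = (2)·(-2)·(-3)·(-6)/[(3)·(-1)·(-2)·(-5)] = 12/5
L_2(-2) = (2)·(-1)·(-3)·(-6)/[(4)·(1)·(-1)·(-4)] = -9/4
L_3(-2) = (2)·(-1)·(-2)·(-6)/[(5)·(2)·(1)·(-3)] = 4/5
L_4(-2) = (2)·(-1)·(-2)·(-3)/[(8)·(5)·(4)·(3)] = -1/40
Sum: 220·(3/40) + (-8)·(12/5) + (-4)·(-9/4) + 0 + 252·(-1/40) = 0

0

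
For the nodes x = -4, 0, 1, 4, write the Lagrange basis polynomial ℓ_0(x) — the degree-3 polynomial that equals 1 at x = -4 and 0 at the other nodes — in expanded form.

ℓ_0(x) = -(1/160)x^3 + (1/32)x^2 - (1/40)x

ℓ_0(x) = x(x - 1)(x - 4) / [(-4)·(-5)·(-8)]
       = (x^3 - 5x^2 + 4x) / (-160)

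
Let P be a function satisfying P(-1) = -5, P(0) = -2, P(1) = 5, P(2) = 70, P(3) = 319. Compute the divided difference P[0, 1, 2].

29

P[0,1] = (5 - (-2)) / (1 - 0) = 7
P[1,2] = (70 - 5) / (2 - 1) = 65
P[0,1,2] = (65 - 7) / (2 - 0) = 29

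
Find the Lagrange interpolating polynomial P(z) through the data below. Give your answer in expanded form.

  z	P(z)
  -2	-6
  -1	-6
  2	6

P(z) = z^2 + 3z - 4

L_0(z) = (z + 1)(z - 2) / [4] = (1/4)z^2 - (1/4)z - 1/2
L_1(z) = (z + 2)(z - 2) / [-3] = -(1/3)z^2 + 4/3
L_2(z) = (z + 2)(z + 1) / [12] = (1/12)z^2 + (1/4)z + 1/6
P(z) = (-6)·L_0 + (-6)·L_1 + 6·L_2
  (-6)·L_0(z) = -(3/2)z^2 + (3/2)z + 3
  (-6)·L_1(z) = 2z^2 - 8
  6·L_2(z) = (1/2)z^2 + (3/2)z + 1
Adding term by term: z^2 + 3z - 4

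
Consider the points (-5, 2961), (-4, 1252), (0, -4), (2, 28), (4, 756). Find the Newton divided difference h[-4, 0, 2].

h[-4,0] = (-4 - 1252) / (0 - (-4)) = -314
h[0,2] = (28 - (-4)) / (2 - 0) = 16
h[-4,0,2] = (16 - (-314)) / (2 - (-4)) = 55

55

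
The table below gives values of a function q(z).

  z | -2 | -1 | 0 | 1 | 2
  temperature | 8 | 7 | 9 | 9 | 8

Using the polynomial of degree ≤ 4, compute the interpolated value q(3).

13

L_0(3) = (4)·(3)·(2)·(1)/[(-1)·(-2)·(-3)·(-4)] = 1
L_1(3) = (5)·(3)·(2)·(1)/[(1)·(-1)·(-2)·(-3)] = -5
L_2(3) = (5)·(4)·(2)·(1)/[(2)·(1)·(-1)·(-2)] = 10
L_3(3) = (5)·(4)·(3)·(1)/[(3)·(2)·(1)·(-1)] = -10
L_4(3) = (5)·(4)·(3)·(2)/[(4)·(3)·(2)·(1)] = 5
Sum: 8·(1) + 7·(-5) + 9·(10) + 9·(-10) + 8·(5) = 13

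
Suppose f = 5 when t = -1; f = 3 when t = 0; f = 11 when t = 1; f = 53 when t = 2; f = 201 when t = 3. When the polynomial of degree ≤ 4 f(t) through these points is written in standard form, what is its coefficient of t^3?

L_0(t) = t(t - 1)(t - 2)(t - 3) / [24] = (1/24)t^4 - (1/4)t^3 + (11/24)t^2 - (1/4)t
L_1(t) = (t + 1)(t - 1)(t - 2)(t - 3) / [-6] = -(1/6)t^4 + (5/6)t^3 - (5/6)t^2 - (5/6)t + 1
L_2(t) = (t + 1)t(t - 2)(t - 3) / [4] = (1/4)t^4 - t^3 + (1/4)t^2 + (3/2)t
L_3(t) = (t + 1)t(t - 1)(t - 3) / [-6] = -(1/6)t^4 + (1/2)t^3 + (1/6)t^2 - (1/2)t
L_4(t) = (t + 1)t(t - 1)(t - 2) / [24] = (1/24)t^4 - (1/12)t^3 - (1/24)t^2 + (1/12)t
f(t) = 5·L_0 + 3·L_1 + 11·L_2 + 53·L_3 + 201·L_4
Only the coefficient of t^3 is needed; take it from each L_i and combine:
5·(-1/4) + 3·(5/6) + 11·(-1) + 53·(1/2) + 201·(-1/12) = 0

0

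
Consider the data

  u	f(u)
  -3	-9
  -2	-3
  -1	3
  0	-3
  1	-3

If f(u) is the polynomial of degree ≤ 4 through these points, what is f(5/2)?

7773/64

Using Newton's divided-difference form:
f[-3,-2] = (-3 - (-9)) / (-2 - (-3)) = 6
f[-2,-1] = (3 - (-3)) / (-1 - (-2)) = 6
f[-1,0] = (-3 - 3) / (0 - (-1)) = -6
f[0,1] = (-3 - (-3)) / (1 - 0) = 0
f[-3,-2,-1] = (6 - 6) / (-1 - (-3)) = 0
f[-2,-1,0] = (-6 - 6) / (0 - (-2)) = -6
f[-1,0,1] = (0 - (-6)) / (1 - (-1)) = 3
f[-3,-2,-1,0] = (-6 - 0) / (0 - (-3)) = -2
f[-2,-1,0,1] = (3 - (-6)) / (1 - (-2)) = 3
f[-3,-2,-1,0,1] = (3 - (-2)) / (1 - (-3)) = 5/4
f(5/2) = -9 + 6·(11/2) + 0·(11/2)·(9/2) + (-2)·(11/2)·(9/2)·(7/2) + (5/4)·(11/2)·(9/2)·(7/2)·(5/2) = 7773/64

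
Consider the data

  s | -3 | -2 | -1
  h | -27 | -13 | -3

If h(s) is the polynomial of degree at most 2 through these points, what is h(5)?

-27

L_0(5) = (7)·(6)/[(-1)·(-2)] = 21
L_1(5) = (8)·(6)/[(1)·(-1)] = -48
L_2(5) = (8)·(7)/[(2)·(1)] = 28
Sum: (-27)·(21) + (-13)·(-48) + (-3)·(28) = -27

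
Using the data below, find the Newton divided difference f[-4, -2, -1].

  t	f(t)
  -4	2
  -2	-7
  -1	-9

f[-4,-2] = (-7 - 2) / (-2 - (-4)) = -9/2
f[-2,-1] = (-9 - (-7)) / (-1 - (-2)) = -2
f[-4,-2,-1] = (-2 - (-9/2)) / (-1 - (-4)) = 5/6

5/6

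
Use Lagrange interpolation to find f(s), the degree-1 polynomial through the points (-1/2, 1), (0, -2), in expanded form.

Build the Lagrange basis polynomials:
L_0(s) = s / [-1/2] = -2s
L_1(s) = (s + 1/2) / [1/2] = 2s + 1
f(s) = 1·L_0 + (-2)·L_1
  1·L_0(s) = -2s
  (-2)·L_1(s) = -4s - 2
Adding term by term: -6s - 2

f(s) = -6s - 2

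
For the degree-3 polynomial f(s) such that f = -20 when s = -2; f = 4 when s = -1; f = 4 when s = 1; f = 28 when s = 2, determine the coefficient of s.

L_0(s) = (s + 1)(s - 1)(s - 2) / [-12] = -(1/12)s^3 + (1/6)s^2 + (1/12)s - 1/6
L_1(s) = (s + 2)(s - 1)(s - 2) / [6] = (1/6)s^3 - (1/6)s^2 - (2/3)s + 2/3
L_2(s) = (s + 2)(s + 1)(s - 2) / [-6] = -(1/6)s^3 - (1/6)s^2 + (2/3)s + 2/3
L_3(s) = (s + 2)(s + 1)(s - 1) / [12] = (1/12)s^3 + (1/6)s^2 - (1/12)s - 1/6
f(s) = (-20)·L_0 + 4·L_1 + 4·L_2 + 28·L_3
Only the coefficient of s is needed; take it from each L_i and combine:
(-20)·(1/12) + 4·(-2/3) + 4·(2/3) + 28·(-1/12) = -4

-4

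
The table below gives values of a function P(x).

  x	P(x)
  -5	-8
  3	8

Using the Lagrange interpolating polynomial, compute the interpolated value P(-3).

-4

Evaluate each Lagrange basis at x = -3:
L_0(-3) = (-6)/[(-8)] = 3/4
L_1(-3) = (2)/[(8)] = 1/4
Sum: (-8)·(3/4) + 8·(1/4) = -4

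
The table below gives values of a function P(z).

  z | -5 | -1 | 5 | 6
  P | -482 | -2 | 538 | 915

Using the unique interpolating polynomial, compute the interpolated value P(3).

Using Newton's divided-difference form:
P[-5,-1] = (-2 - (-482)) / (-1 - (-5)) = 120
P[-1,5] = (538 - (-2)) / (5 - (-1)) = 90
P[5,6] = (915 - 538) / (6 - 5) = 377
P[-5,-1,5] = (90 - 120) / (5 - (-5)) = -3
P[-1,5,6] = (377 - 90) / (6 - (-1)) = 41
P[-5,-1,5,6] = (41 - (-3)) / (6 - (-5)) = 4
P(3) = -482 + 120·(8) + (-3)·(8)·(4) + 4·(8)·(4)·(-2) = 126

126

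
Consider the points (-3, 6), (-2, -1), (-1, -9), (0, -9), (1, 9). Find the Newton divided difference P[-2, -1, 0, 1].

5/3

P[-2,-1] = (-9 - (-1)) / (-1 - (-2)) = -8
P[-1,0] = (-9 - (-9)) / (0 - (-1)) = 0
P[0,1] = (9 - (-9)) / (1 - 0) = 18
P[-2,-1,0] = (0 - (-8)) / (0 - (-2)) = 4
P[-1,0,1] = (18 - 0) / (1 - (-1)) = 9
P[-2,-1,0,1] = (9 - 4) / (1 - (-2)) = 5/3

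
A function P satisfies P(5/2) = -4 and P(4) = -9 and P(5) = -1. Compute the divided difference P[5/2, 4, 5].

P[5/2,4] = (-9 - (-4)) / (4 - 5/2) = -10/3
P[4,5] = (-1 - (-9)) / (5 - 4) = 8
P[5/2,4,5] = (8 - (-10/3)) / (5 - 5/2) = 68/15

68/15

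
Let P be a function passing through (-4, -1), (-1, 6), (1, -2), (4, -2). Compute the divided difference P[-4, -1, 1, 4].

31/120

P[-4,-1] = (6 - (-1)) / (-1 - (-4)) = 7/3
P[-1,1] = (-2 - 6) / (1 - (-1)) = -4
P[1,4] = (-2 - (-2)) / (4 - 1) = 0
P[-4,-1,1] = (-4 - 7/3) / (1 - (-4)) = -19/15
P[-1,1,4] = (0 - (-4)) / (4 - (-1)) = 4/5
P[-4,-1,1,4] = (4/5 - (-19/15)) / (4 - (-4)) = 31/120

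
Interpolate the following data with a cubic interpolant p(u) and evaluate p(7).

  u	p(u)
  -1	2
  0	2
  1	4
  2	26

Evaluate each Lagrange basis at u = 7:
L_0(7) = (7)·(6)·(5)/[(-1)·(-2)·(-3)] = -35
L_1(7) = (8)·(6)·(5)/[(1)·(-1)·(-2)] = 120
L_2(7) = (8)·(7)·(5)/[(2)·(1)·(-1)] = -140
L_3(7) = (8)·(7)·(6)/[(3)·(2)·(1)] = 56
Sum: 2·(-35) + 2·(120) + 4·(-140) + 26·(56) = 1066

1066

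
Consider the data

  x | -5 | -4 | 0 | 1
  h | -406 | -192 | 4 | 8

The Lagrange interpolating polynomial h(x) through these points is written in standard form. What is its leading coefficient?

Build the Lagrange basis polynomials:
L_0(x) = (x + 4)x(x - 1) / [-30] = -(1/30)x^3 - (1/10)x^2 + (2/15)x
L_1(x) = (x + 5)x(x - 1) / [20] = (1/20)x^3 + (1/5)x^2 - (1/4)x
L_2(x) = (x + 5)(x + 4)(x - 1) / [-20] = -(1/20)x^3 - (2/5)x^2 - (11/20)x + 1
L_3(x) = (x + 5)(x + 4)x / [30] = (1/30)x^3 + (3/10)x^2 + (2/3)x
h(x) = (-406)·L_0 + (-192)·L_1 + 4·L_2 + 8·L_3
Only the coefficient of x^3 is needed; take it from each L_i and combine:
(-406)·(-1/30) + (-192)·(1/20) + 4·(-1/20) + 8·(1/30) = 4

4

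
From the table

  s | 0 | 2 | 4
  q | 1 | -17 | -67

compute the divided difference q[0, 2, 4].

-4

q[0,2] = (-17 - 1) / (2 - 0) = -9
q[2,4] = (-67 - (-17)) / (4 - 2) = -25
q[0,2,4] = (-25 - (-9)) / (4 - 0) = -4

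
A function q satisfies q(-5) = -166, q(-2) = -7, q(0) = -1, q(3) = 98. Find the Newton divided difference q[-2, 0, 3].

q[-2,0] = (-1 - (-7)) / (0 - (-2)) = 3
q[0,3] = (98 - (-1)) / (3 - 0) = 33
q[-2,0,3] = (33 - 3) / (3 - (-2)) = 6

6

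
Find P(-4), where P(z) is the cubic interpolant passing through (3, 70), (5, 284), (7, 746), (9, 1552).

-112

Evaluate each Lagrange basis at z = -4:
L_0(-4) = (-9)·(-11)·(-13)/[(-2)·(-4)·(-6)] = 429/16
L_1(-4) = (-7)·(-11)·(-13)/[(2)·(-2)·(-4)] = -1001/16
L_2(-4) = (-7)·(-9)·(-13)/[(4)·(2)·(-2)] = 819/16
L_3(-4) = (-7)·(-9)·(-11)/[(6)·(4)·(2)] = -231/16
Sum: 70·(429/16) + 284·(-1001/16) + 746·(819/16) + 1552·(-231/16) = -112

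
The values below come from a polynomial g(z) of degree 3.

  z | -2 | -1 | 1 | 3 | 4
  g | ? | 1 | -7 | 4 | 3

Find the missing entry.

The 4 known values determine g uniquely (degree ≤ 3).
L_0(-2) = (-3)·(-5)·(-6)/[(-2)·(-4)·(-5)] = 9/4
L_1(-2) = (-1)·(-5)·(-6)/[(2)·(-2)·(-3)] = -5/2
L_2(-2) = (-1)·(-3)·(-6)/[(4)·(2)·(-1)] = 9/4
L_3(-2) = (-1)·(-3)·(-5)/[(5)·(3)·(1)] = -1
Sum: 1·(9/4) + (-7)·(-5/2) + 4·(9/4) + 3·(-1) = 103/4

103/4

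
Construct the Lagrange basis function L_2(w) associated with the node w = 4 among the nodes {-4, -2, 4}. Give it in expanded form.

L_2(w) = (1/48)w^2 + (1/8)w + 1/6

L_2(w) = (w + 4)(w + 2) / [(8)·(6)]
       = (w^2 + 6w + 8) / (48)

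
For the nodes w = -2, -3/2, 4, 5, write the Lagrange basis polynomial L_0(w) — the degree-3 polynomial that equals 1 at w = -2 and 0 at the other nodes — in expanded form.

L_0(w) = -(1/21)w^3 + (5/14)w^2 - (13/42)w - 10/7

L_0(w) = (w + 3/2)(w - 4)(w - 5) / [(-1/2)·(-6)·(-7)]
       = (w^3 - (15/2)w^2 + (13/2)w + 30) / (-21)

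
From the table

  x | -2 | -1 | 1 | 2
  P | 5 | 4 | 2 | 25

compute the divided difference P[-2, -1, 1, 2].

2

P[-2,-1] = (4 - 5) / (-1 - (-2)) = -1
P[-1,1] = (2 - 4) / (1 - (-1)) = -1
P[1,2] = (25 - 2) / (2 - 1) = 23
P[-2,-1,1] = (-1 - (-1)) / (1 - (-2)) = 0
P[-1,1,2] = (23 - (-1)) / (2 - (-1)) = 8
P[-2,-1,1,2] = (8 - 0) / (2 - (-2)) = 2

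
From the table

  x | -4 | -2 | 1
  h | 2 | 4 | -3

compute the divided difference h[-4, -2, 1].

h[-4,-2] = (4 - 2) / (-2 - (-4)) = 1
h[-2,1] = (-3 - 4) / (1 - (-2)) = -7/3
h[-4,-2,1] = (-7/3 - 1) / (1 - (-4)) = -2/3

-2/3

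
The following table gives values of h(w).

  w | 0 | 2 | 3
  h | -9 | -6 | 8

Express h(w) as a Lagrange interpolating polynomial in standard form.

Build the Lagrange basis polynomials:
L_0(w) = (w - 2)(w - 3) / [6] = (1/6)w^2 - (5/6)w + 1
L_1(w) = w(w - 3) / [-2] = -(1/2)w^2 + (3/2)w
L_2(w) = w(w - 2) / [3] = (1/3)w^2 - (2/3)w
h(w) = (-9)·L_0 + (-6)·L_1 + 8·L_2
  (-9)·L_0(w) = -(3/2)w^2 + (15/2)w - 9
  (-6)·L_1(w) = 3w^2 - 9w
  8·L_2(w) = (8/3)w^2 - (16/3)w
Adding term by term: (25/6)w^2 - (41/6)w - 9

h(w) = (25/6)w^2 - (41/6)w - 9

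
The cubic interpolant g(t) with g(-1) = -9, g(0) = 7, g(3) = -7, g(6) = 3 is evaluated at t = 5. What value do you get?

L_0(5) = (5)·(2)·(-1)/[(-1)·(-4)·(-7)] = 5/14
L_1(5) = (6)·(2)·(-1)/[(1)·(-3)·(-6)] = -2/3
L_2(5) = (6)·(5)·(-1)/[(4)·(3)·(-3)] = 5/6
L_3(5) = (6)·(5)·(2)/[(7)·(6)·(3)] = 10/21
Sum: (-9)·(5/14) + 7·(-2/3) + (-7)·(5/6) + 3·(10/21) = -86/7

-86/7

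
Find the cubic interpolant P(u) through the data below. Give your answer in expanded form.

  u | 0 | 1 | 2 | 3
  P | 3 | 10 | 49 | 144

Newton's divided differences:
P[0,1] = (10 - 3) / (1 - 0) = 7
P[1,2] = (49 - 10) / (2 - 1) = 39
P[2,3] = (144 - 49) / (3 - 2) = 95
P[0,1,2] = (39 - 7) / (2 - 0) = 16
P[1,2,3] = (95 - 39) / (3 - 1) = 28
P[0,1,2,3] = (28 - 16) / (3 - 0) = 4
P(u) = 3 + 7·u + 16·u(u - 1) + 4·u(u - 1)(u - 2)
Expanding: P(u) = 4u^3 + 4u^2 - u + 3

P(u) = 4u^3 + 4u^2 - u + 3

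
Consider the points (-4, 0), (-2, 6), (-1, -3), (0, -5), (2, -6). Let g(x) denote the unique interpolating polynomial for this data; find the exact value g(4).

Evaluate each Lagrange basis at x = 4:
L_0(4) = (6)·(5)·(4)·(2)/[(-2)·(-3)·(-4)·(-6)] = 5/3
L_1(4) = (8)·(5)·(4)·(2)/[(2)·(-1)·(-2)·(-4)] = -20
L_2(4) = (8)·(6)·(4)·(2)/[(3)·(1)·(-1)·(-3)] = 128/3
L_3(4) = (8)·(6)·(5)·(2)/[(4)·(2)·(1)·(-2)] = -30
L_4(4) = (8)·(6)·(5)·(4)/[(6)·(4)·(3)·(2)] = 20/3
Sum: 0 + 6·(-20) + (-3)·(128/3) + (-5)·(-30) + (-6)·(20/3) = -138

-138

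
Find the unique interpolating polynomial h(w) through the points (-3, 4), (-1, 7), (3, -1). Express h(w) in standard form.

h(w) = -(7/12)w^2 - (5/6)w + 27/4

Build the Lagrange basis polynomials:
L_0(w) = (w + 1)(w - 3) / [12] = (1/12)w^2 - (1/6)w - 1/4
L_1(w) = (w + 3)(w - 3) / [-8] = -(1/8)w^2 + 9/8
L_2(w) = (w + 3)(w + 1) / [24] = (1/24)w^2 + (1/6)w + 1/8
h(w) = 4·L_0 + 7·L_1 + (-1)·L_2
  4·L_0(w) = (1/3)w^2 - (2/3)w - 1
  7·L_1(w) = -(7/8)w^2 + 63/8
  (-1)·L_2(w) = -(1/24)w^2 - (1/6)w - 1/8
Adding term by term: -(7/12)w^2 - (5/6)w + 27/4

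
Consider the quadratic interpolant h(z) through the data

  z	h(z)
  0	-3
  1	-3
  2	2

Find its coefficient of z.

-5/2

Build the Lagrange basis polynomials:
L_0(z) = (z - 1)(z - 2) / [2] = (1/2)z^2 - (3/2)z + 1
L_1(z) = z(z - 2) / [-1] = -z^2 + 2z
L_2(z) = z(z - 1) / [2] = (1/2)z^2 - (1/2)z
h(z) = (-3)·L_0 + (-3)·L_1 + 2·L_2
Only the coefficient of z is needed; take it from each L_i and combine:
(-3)·(-3/2) + (-3)·(2) + 2·(-1/2) = -5/2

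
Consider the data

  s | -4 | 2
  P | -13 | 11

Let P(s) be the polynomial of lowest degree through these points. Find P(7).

Evaluate each Lagrange basis at s = 7:
L_0(7) = (5)/[(-6)] = -5/6
L_1(7) = (11)/[(6)] = 11/6
Sum: (-13)·(-5/6) + 11·(11/6) = 31

31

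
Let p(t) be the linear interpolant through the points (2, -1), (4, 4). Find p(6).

9

Evaluate each Lagrange basis at t = 6:
L_0(6) = (2)/[(-2)] = -1
L_1(6) = (4)/[(2)] = 2
Sum: (-1)·(-1) + 4·(2) = 9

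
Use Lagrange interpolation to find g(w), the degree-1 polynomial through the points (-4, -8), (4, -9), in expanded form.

g(w) = -(1/8)w - 17/2

Build the Lagrange basis polynomials:
L_0(w) = (w - 4) / [-8] = -(1/8)w + 1/2
L_1(w) = (w + 4) / [8] = (1/8)w + 1/2
g(w) = (-8)·L_0 + (-9)·L_1
  (-8)·L_0(w) = w - 4
  (-9)·L_1(w) = -(9/8)w - 9/2
Adding term by term: -(1/8)w - 17/2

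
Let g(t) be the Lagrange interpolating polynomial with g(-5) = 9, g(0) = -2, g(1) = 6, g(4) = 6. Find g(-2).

L_0(-2) = (-2)·(-3)·(-6)/[(-5)·(-6)·(-9)] = 2/15
L_1(-2) = (3)·(-3)·(-6)/[(5)·(-1)·(-4)] = 27/10
L_2(-2) = (3)·(-2)·(-6)/[(6)·(1)·(-3)] = -2
L_3(-2) = (3)·(-2)·(-3)/[(9)·(4)·(3)] = 1/6
Sum: 9·(2/15) + (-2)·(27/10) + 6·(-2) + 6·(1/6) = -76/5

-76/5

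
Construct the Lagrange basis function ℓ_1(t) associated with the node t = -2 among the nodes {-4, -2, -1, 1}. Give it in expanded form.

ℓ_1(t) = (t + 4)(t + 1)(t - 1) / [(2)·(-1)·(-3)]
       = (t^3 + 4t^2 - t - 4) / (6)

ℓ_1(t) = (1/6)t^3 + (2/3)t^2 - (1/6)t - 2/3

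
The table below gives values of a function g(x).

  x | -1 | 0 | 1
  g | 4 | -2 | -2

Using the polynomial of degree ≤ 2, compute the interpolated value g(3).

Evaluate each Lagrange basis at x = 3:
L_0(3) = (3)·(2)/[(-1)·(-2)] = 3
L_1(3) = (4)·(2)/[(1)·(-1)] = -8
L_2(3) = (4)·(3)/[(2)·(1)] = 6
Sum: 4·(3) + (-2)·(-8) + (-2)·(6) = 16

16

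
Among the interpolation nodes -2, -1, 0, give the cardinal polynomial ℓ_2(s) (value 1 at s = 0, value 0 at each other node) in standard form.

ℓ_2(s) = (1/2)s^2 + (3/2)s + 1

ℓ_2(s) = (s + 2)(s + 1) / [(2)·(1)]
       = (s^2 + 3s + 2) / (2)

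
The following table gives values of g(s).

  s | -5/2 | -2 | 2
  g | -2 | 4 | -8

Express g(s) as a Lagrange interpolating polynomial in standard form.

g(s) = -(10/3)s^2 - 3s + 34/3

Build the Lagrange basis polynomials:
L_0(s) = (s + 2)(s - 2) / [9/4] = (4/9)s^2 - 16/9
L_1(s) = (s + 5/2)(s - 2) / [-2] = -(1/2)s^2 - (1/4)s + 5/2
L_2(s) = (s + 5/2)(s + 2) / [18] = (1/18)s^2 + (1/4)s + 5/18
g(s) = (-2)·L_0 + 4·L_1 + (-8)·L_2
  (-2)·L_0(s) = -(8/9)s^2 + 32/9
  4·L_1(s) = -2s^2 - s + 10
  (-8)·L_2(s) = -(4/9)s^2 - 2s - 20/9
Adding term by term: -(10/3)s^2 - 3s + 34/3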